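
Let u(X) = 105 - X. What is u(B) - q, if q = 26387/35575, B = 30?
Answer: 2641738/35575 ≈ 74.258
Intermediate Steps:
q = 26387/35575 (q = 26387*(1/35575) = 26387/35575 ≈ 0.74173)
u(B) - q = (105 - 1*30) - 1*26387/35575 = (105 - 30) - 26387/35575 = 75 - 26387/35575 = 2641738/35575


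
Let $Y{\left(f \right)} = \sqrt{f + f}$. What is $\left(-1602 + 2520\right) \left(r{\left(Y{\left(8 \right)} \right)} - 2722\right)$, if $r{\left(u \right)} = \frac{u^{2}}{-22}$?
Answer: $- \frac{27494100}{11} \approx -2.4995 \cdot 10^{6}$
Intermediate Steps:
$Y{\left(f \right)} = \sqrt{2} \sqrt{f}$ ($Y{\left(f \right)} = \sqrt{2 f} = \sqrt{2} \sqrt{f}$)
$r{\left(u \right)} = - \frac{u^{2}}{22}$ ($r{\left(u \right)} = u^{2} \left(- \frac{1}{22}\right) = - \frac{u^{2}}{22}$)
$\left(-1602 + 2520\right) \left(r{\left(Y{\left(8 \right)} \right)} - 2722\right) = \left(-1602 + 2520\right) \left(- \frac{\left(\sqrt{2} \sqrt{8}\right)^{2}}{22} - 2722\right) = 918 \left(- \frac{\left(\sqrt{2} \cdot 2 \sqrt{2}\right)^{2}}{22} - 2722\right) = 918 \left(- \frac{4^{2}}{22} - 2722\right) = 918 \left(\left(- \frac{1}{22}\right) 16 - 2722\right) = 918 \left(- \frac{8}{11} - 2722\right) = 918 \left(- \frac{29950}{11}\right) = - \frac{27494100}{11}$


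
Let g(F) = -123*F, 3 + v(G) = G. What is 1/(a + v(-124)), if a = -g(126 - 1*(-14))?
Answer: 1/17093 ≈ 5.8503e-5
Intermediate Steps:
v(G) = -3 + G
a = 17220 (a = -(-123)*(126 - 1*(-14)) = -(-123)*(126 + 14) = -(-123)*140 = -1*(-17220) = 17220)
1/(a + v(-124)) = 1/(17220 + (-3 - 124)) = 1/(17220 - 127) = 1/17093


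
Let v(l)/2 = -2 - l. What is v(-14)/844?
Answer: 6/211 ≈ 0.028436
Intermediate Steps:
v(l) = -4 - 2*l (v(l) = 2*(-2 - l) = -4 - 2*l)
v(-14)/844 = (-4 - 2*(-14))/844 = (-4 + 28)*(1/844) = 24*(1/844) = 6/211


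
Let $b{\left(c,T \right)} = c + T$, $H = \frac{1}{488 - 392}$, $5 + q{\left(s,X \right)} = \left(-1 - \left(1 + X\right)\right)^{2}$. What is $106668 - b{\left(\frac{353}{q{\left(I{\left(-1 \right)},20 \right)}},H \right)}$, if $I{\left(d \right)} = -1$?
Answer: $\frac{4904986945}{45984} \approx 1.0667 \cdot 10^{5}$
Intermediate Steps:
$q{\left(s,X \right)} = -5 + \left(-2 - X\right)^{2}$ ($q{\left(s,X \right)} = -5 + \left(-1 - \left(1 + X\right)\right)^{2} = -5 + \left(-2 - X\right)^{2}$)
$H = \frac{1}{96} \approx 0.010417$
$b{\left(c,T \right)} = T + c$
$106668 - b{\left(\frac{353}{q{\left(I{\left(-1 \right)},20 \right)}},H \right)} = 106668 - \left(\frac{1}{96} + \frac{353}{-5 + \left(2 + 20\right)^{2}}\right) = 106668 - \left(\frac{1}{96} + \frac{353}{-5 + 22^{2}}\right) = 106668 - \left(\frac{1}{96} + \frac{353}{-5 + 484}\right) = 106668 - \left(\frac{1}{96} + \frac{353}{479}\right) = 106668 - \frac{34367}{45984} = \frac{4904986945}{45984}$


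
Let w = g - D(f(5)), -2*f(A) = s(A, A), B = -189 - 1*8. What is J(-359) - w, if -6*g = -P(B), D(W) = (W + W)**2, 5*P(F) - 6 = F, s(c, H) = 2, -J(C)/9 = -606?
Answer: 163931/30 ≈ 5464.4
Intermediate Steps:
J(C) = 5454 (J(C) = -9*(-606) = 5454)
B = -197 (B = -189 - 8 = -197)
f(A) = -1 (f(A) = -1/2*2 = -1)
P(F) = 6/5 + F/5
D(W) = 4*W**2 (D(W) = (2*W)**2 = 4*W**2)
g = -191/30 (g = -(-1)*(6/5 + (1/5)*(-197))/6 = -(-1)*(6/5 - 197/5)/6 = -(-1)*(-191)/(6*5) = -1/6*191/5 = -191/30 ≈ -6.3667)
w = -311/30 (w = -191/30 - 4*(-1)**2 = -191/30 - 4 = -311/30 ≈ -10.367)
J(-359) - w = 5454 - 1*(-311/30) = 5454 + 311/30 = 163931/30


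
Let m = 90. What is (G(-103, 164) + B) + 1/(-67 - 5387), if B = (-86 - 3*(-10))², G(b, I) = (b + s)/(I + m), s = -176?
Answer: 1085707264/346329 ≈ 3134.9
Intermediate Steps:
G(b, I) = (-176 + b)/(90 + I) (G(b, I) = (b - 176)/(I + 90) = (-176 + b)/(90 + I))
B = 3136 (B = (-86 + 30)² = (-56)² = 3136)
(G(-103, 164) + B) + 1/(-67 - 5387) = ((-176 - 103)/(90 + 164) + 3136) + 1/(-67 - 5387) = (-279/254 + 3136) + 1/(-5454) = ((1/254)*(-279) + 3136) - 1/5454 = (-279/254 + 3136) - 1/5454 = 796265/254 - 1/5454 = 1085707264/346329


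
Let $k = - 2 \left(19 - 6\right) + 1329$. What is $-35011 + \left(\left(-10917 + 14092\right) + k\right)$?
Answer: $-30533$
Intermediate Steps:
$k = 1303$ ($k = \left(-2\right) 13 + 1329 = -26 + 1329 = 1303$)
$-35011 + \left(\left(-10917 + 14092\right) + k\right) = -35011 + \left(\left(-10917 + 14092\right) + 1303\right) = -35011 + \left(3175 + 1303\right) = -35011 + 4478 = -30533$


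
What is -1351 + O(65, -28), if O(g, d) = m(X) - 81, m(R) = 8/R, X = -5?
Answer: -7168/5 ≈ -1433.6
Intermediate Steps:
O(g, d) = -413/5 (O(g, d) = 8/(-5) - 81 = 8*(-⅕) - 81 = -8/5 - 81 = -413/5)
-1351 + O(65, -28) = -1351 - 413/5 = -7168/5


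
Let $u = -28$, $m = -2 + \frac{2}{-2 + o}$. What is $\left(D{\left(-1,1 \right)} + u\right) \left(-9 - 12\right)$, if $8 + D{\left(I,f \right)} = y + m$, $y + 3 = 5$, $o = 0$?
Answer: $777$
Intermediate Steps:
$m = -3$ ($m = -2 + \frac{2}{-2 + 0} = -2 + \frac{2}{-2} = -2 + 2 \left(- \frac{1}{2}\right) = -2 - 1 = -3$)
$y = 2$ ($y = -3 + 5 = 2$)
$D{\left(I,f \right)} = -9$ ($D{\left(I,f \right)} = -8 + \left(2 - 3\right) = -8 - 1 = -9$)
$\left(D{\left(-1,1 \right)} + u\right) \left(-9 - 12\right) = \left(-9 - 28\right) \left(-9 - 12\right) = - 37 \left(-9 - 12\right) = \left(-37\right) \left(-21\right) = 777$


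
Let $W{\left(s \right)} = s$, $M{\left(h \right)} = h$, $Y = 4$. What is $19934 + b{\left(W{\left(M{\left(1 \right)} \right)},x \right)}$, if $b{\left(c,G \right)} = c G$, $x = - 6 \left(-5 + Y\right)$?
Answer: $19940$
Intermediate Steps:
$x = 6$ ($x = - 6 \left(-5 + 4\right) = \left(-6\right) \left(-1\right) = 6$)
$b{\left(c,G \right)} = G c$
$19934 + b{\left(W{\left(M{\left(1 \right)} \right)},x \right)} = 19934 + 6 \cdot 1 = 19934 + 6 = 19940$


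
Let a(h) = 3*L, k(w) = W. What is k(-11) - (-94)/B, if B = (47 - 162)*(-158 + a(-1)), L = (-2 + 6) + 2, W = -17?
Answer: -136803/8050 ≈ -16.994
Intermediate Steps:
L = 6 (L = 4 + 2 = 6)
k(w) = -17
a(h) = 18 (a(h) = 3*6 = 18)
B = 16100 (B = (47 - 162)*(-158 + 18) = -115*(-140) = 16100)
k(-11) - (-94)/B = -17 - (-94)/16100 = -17 - 1*(-47/8050) = -17 + 47/8050 = -136803/8050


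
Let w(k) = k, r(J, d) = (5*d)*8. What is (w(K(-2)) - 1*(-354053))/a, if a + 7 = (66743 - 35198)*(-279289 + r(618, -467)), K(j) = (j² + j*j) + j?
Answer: -354059/9399432112 ≈ -3.7668e-5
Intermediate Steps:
r(J, d) = 40*d
K(j) = j + 2*j² (K(j) = (j² + j²) + j = 2*j² + j = j + 2*j²)
a = -9399432112 (a = -7 + (66743 - 35198)*(-279289 + 40*(-467)) = -7 + 31545*(-279289 - 18680) = -7 + 31545*(-297969) = -7 - 9399432105 = -9399432112)
(w(K(-2)) - 1*(-354053))/a = (-2*(1 + 2*(-2)) - 1*(-354053))/(-9399432112) = (-2*(1 - 4) + 354053)*(-1/9399432112) = (-2*(-3) + 354053)*(-1/9399432112) = (6 + 354053)*(-1/9399432112) = 354059*(-1/9399432112) = -354059/9399432112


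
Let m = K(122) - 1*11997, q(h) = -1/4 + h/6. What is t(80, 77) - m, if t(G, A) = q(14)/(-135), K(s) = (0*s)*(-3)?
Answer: 3887023/324 ≈ 11997.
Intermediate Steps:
q(h) = -¼ + h/6 (q(h) = -1*¼ + h*(⅙) = -¼ + h/6)
K(s) = 0 (K(s) = 0*(-3) = 0)
t(G, A) = -5/324 (t(G, A) = (-¼ + (⅙)*14)/(-135) = (-¼ + 7/3)*(-1/135) = (25/12)*(-1/135) = -5/324)
m = -11997 (m = 0 - 1*11997 = 0 - 11997 = -11997)
t(80, 77) - m = -5/324 - 1*(-11997) = -5/324 + 11997 = 3887023/324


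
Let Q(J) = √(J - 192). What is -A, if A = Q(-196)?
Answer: -2*I*√97 ≈ -19.698*I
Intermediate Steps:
Q(J) = √(-192 + J)
A = 2*I*√97 (A = √(-192 - 196) = √(-388) = 2*I*√97 ≈ 19.698*I)
-A = -2*I*√97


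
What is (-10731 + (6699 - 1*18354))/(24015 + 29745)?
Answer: -533/1280 ≈ -0.41641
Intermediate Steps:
(-10731 + (6699 - 1*18354))/(24015 + 29745) = (-10731 + (6699 - 18354))/53760 = (-10731 - 11655)*(1/53760) = -22386*1/53760 = -533/1280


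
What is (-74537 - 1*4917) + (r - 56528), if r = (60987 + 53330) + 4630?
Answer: -17035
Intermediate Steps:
r = 118947 (r = 114317 + 4630 = 118947)
(-74537 - 1*4917) + (r - 56528) = (-74537 - 1*4917) + (118947 - 56528) = (-74537 - 4917) + 62419 = -79454 + 62419 = -17035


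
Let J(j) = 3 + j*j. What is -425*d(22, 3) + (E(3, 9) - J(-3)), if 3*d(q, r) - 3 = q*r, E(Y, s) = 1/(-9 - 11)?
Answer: -195741/20 ≈ -9787.0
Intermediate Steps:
E(Y, s) = -1/20 (E(Y, s) = 1/(-20) = -1/20)
J(j) = 3 + j²
d(q, r) = 1 + q*r/3 (d(q, r) = 1 + (q*r)/3 = 1 + q*r/3)
-425*d(22, 3) + (E(3, 9) - J(-3)) = -425*(1 + (⅓)*22*3) + (-1/20 - (3 + (-3)²)) = -425*(1 + 22) + (-1/20 - (3 + 9)) = -425*23 + (-1/20 - 1*12) = -9775 + (-1/20 - 12) = -9775 - 241/20 = -195741/20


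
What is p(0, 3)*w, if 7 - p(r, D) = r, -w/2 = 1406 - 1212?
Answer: -2716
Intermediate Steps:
w = -388 (w = -2*(1406 - 1212) = -2*194 = -388)
p(r, D) = 7 - r
p(0, 3)*w = (7 - 1*0)*(-388) = (7 + 0)*(-388) = 7*(-388) = -2716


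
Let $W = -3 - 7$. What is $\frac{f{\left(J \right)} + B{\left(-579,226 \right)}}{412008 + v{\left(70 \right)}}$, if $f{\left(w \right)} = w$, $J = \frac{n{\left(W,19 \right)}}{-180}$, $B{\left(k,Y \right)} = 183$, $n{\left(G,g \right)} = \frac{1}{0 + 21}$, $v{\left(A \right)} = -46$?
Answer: $\frac{691739}{1557216360} \approx 0.00044422$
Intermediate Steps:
$W = -10$ ($W = -3 - 7 = -10$)
$n{\left(G,g \right)} = \frac{1}{21}$
$J = - \frac{1}{3780}$ ($J = \frac{1}{21 \left(-180\right)} = \frac{1}{21} \left(- \frac{1}{180}\right) = - \frac{1}{3780} \approx -0.00026455$)
$\frac{f{\left(J \right)} + B{\left(-579,226 \right)}}{412008 + v{\left(70 \right)}} = \frac{- \frac{1}{3780} + 183}{412008 - 46} = \frac{691739}{3780 \cdot 411962} = \frac{691739}{3780} \cdot \frac{1}{411962} = \frac{691739}{1557216360}$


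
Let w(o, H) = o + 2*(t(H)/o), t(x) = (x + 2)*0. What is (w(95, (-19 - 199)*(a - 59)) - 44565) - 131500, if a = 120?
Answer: -175970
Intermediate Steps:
t(x) = 0 (t(x) = (2 + x)*0 = 0)
w(o, H) = o (w(o, H) = o + 2*(0/o) = o + 2*0 = o + 0 = o)
(w(95, (-19 - 199)*(a - 59)) - 44565) - 131500 = (95 - 44565) - 131500 = -44470 - 131500 = -175970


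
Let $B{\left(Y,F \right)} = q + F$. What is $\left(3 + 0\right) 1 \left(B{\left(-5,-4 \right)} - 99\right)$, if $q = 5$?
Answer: $-294$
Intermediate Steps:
$B{\left(Y,F \right)} = 5 + F$
$\left(3 + 0\right) 1 \left(B{\left(-5,-4 \right)} - 99\right) = \left(3 + 0\right) 1 \left(\left(5 - 4\right) - 99\right) = 3 \cdot 1 \left(1 - 99\right) = 3 \left(-98\right) = -294$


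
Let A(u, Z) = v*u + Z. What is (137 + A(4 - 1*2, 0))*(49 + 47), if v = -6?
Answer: 12000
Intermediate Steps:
A(u, Z) = Z - 6*u (A(u, Z) = -6*u + Z = Z - 6*u)
(137 + A(4 - 1*2, 0))*(49 + 47) = (137 + (0 - 6*(4 - 1*2)))*(49 + 47) = (137 + (0 - 6*(4 - 2)))*96 = (137 + (0 - 6*2))*96 = (137 + (0 - 12))*96 = (137 - 12)*96 = 125*96 = 12000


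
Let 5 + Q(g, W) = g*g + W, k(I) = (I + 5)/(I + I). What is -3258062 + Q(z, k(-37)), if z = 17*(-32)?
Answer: -109598831/37 ≈ -2.9621e+6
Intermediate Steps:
k(I) = (5 + I)/(2*I) (k(I) = (5 + I)/((2*I)) = (5 + I)*(1/(2*I)) = (5 + I)/(2*I))
z = -544
Q(g, W) = -5 + W + g**2 (Q(g, W) = -5 + (g*g + W) = -5 + (g**2 + W) = -5 + (W + g**2) = -5 + W + g**2)
-3258062 + Q(z, k(-37)) = -3258062 + (-5 + (1/2)*(5 - 37)/(-37) + (-544)**2) = -3258062 + (-5 + (1/2)*(-1/37)*(-32) + 295936) = -3258062 + (-5 + 16/37 + 295936) = -3258062 + 10949463/37 = -109598831/37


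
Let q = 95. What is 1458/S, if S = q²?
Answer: 1458/9025 ≈ 0.16155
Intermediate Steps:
S = 9025 (S = 95² = 9025)
1458/S = 1458/9025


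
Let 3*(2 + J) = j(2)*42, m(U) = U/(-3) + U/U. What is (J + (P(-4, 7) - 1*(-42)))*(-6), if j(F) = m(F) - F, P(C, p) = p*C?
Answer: 68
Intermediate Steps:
P(C, p) = C*p
m(U) = 1 - U/3 (m(U) = U*(-⅓) + 1 = -U/3 + 1 = 1 - U/3)
j(F) = 1 - 4*F/3 (j(F) = (1 - F/3) - F = 1 - 4*F/3)
J = -76/3 (J = -2 + ((1 - 4/3*2)*42)/3 = -2 + ((1 - 8/3)*42)/3 = -2 + (-5/3*42)/3 = -2 + (⅓)*(-70) = -2 - 70/3 = -76/3 ≈ -25.333)
(J + (P(-4, 7) - 1*(-42)))*(-6) = (-76/3 + (-4*7 - 1*(-42)))*(-6) = (-76/3 + (-28 + 42))*(-6) = (-76/3 + 14)*(-6) = -34/3*(-6) = 68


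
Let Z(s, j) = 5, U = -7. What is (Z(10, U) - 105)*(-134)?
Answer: 13400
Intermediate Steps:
(Z(10, U) - 105)*(-134) = (5 - 105)*(-134) = -100*(-134) = 13400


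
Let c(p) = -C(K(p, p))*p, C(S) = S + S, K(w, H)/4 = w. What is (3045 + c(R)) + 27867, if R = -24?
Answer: 26304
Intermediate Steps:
K(w, H) = 4*w
C(S) = 2*S
c(p) = -8*p² (c(p) = -2*(4*p)*p = -8*p*p = -8*p²)
(3045 + c(R)) + 27867 = (3045 - 8*(-24)²) + 27867 = (3045 - 8*576) + 27867 = (3045 - 4608) + 27867 = -1563 + 27867 = 26304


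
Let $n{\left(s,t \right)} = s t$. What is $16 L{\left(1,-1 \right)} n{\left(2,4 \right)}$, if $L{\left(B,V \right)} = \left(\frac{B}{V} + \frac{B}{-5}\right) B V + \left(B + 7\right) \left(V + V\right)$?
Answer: $- \frac{9472}{5} \approx -1894.4$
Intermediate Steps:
$L{\left(B,V \right)} = 2 V \left(7 + B\right) + B V \left(- \frac{B}{5} + \frac{B}{V}\right)$ ($L{\left(B,V \right)} = \left(\frac{B}{V} + B \left(- \frac{1}{5}\right)\right) B V + \left(7 + B\right) 2 V = \left(\frac{B}{V} - \frac{B}{5}\right) B V + 2 V \left(7 + B\right) = \left(- \frac{B}{5} + \frac{B}{V}\right) B V + 2 V \left(7 + B\right) = B \left(- \frac{B}{5} + \frac{B}{V}\right) V + 2 V \left(7 + B\right) = B V \left(- \frac{B}{5} + \frac{B}{V}\right) + 2 V \left(7 + B\right) = 2 V \left(7 + B\right) + B V \left(- \frac{B}{5} + \frac{B}{V}\right)$)
$16 L{\left(1,-1 \right)} n{\left(2,4 \right)} = 16 \left(1^{2} + 14 \left(-1\right) + 2 \cdot 1 \left(-1\right) - - \frac{1^{2}}{5}\right) 2 \cdot 4 = 16 \left(1 - 14 - 2 - \left(- \frac{1}{5}\right) 1\right) 8 = 16 \left(1 - 14 - 2 + \frac{1}{5}\right) 8 = 16 \left(- \frac{74}{5}\right) 8 = \left(- \frac{1184}{5}\right) 8 = - \frac{9472}{5}$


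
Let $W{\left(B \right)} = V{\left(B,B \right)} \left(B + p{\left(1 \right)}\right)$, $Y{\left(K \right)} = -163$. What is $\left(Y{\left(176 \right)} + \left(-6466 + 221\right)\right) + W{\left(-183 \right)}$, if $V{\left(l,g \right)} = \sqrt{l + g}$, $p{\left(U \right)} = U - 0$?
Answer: $-6408 - 182 i \sqrt{366} \approx -6408.0 - 3481.9 i$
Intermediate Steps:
$p{\left(U \right)} = U$ ($p{\left(U \right)} = U + 0 = U$)
$V{\left(l,g \right)} = \sqrt{g + l}$
$W{\left(B \right)} = \sqrt{2} \sqrt{B} \left(1 + B\right)$ ($W{\left(B \right)} = \sqrt{B + B} \left(B + 1\right) = \sqrt{2 B} \left(1 + B\right) = \sqrt{2} \sqrt{B} \left(1 + B\right)$)
$\left(Y{\left(176 \right)} + \left(-6466 + 221\right)\right) + W{\left(-183 \right)} = \left(-163 + \left(-6466 + 221\right)\right) + \sqrt{2} \sqrt{-183} \left(1 - 183\right) = \left(-163 - 6245\right) + \sqrt{2} i \sqrt{183} \left(-182\right) = -6408 - 182 i \sqrt{366}$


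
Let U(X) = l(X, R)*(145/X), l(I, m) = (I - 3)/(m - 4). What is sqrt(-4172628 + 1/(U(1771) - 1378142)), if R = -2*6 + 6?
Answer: 25*I*sqrt(39770754769670282679786)/2440715118 ≈ 2042.7*I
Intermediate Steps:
R = -6 (R = -12 + 6 = -6)
l(I, m) = (-3 + I)/(-4 + m)
U(X) = 145*(3/10 - X/10)/X (U(X) = ((-3 + X)/(-4 - 6))*(145/X) = ((-3 + X)/(-10))*(145/X) = (-(-3 + X)/10)*(145/X) = (3/10 - X/10)*(145/X) = 145*(3/10 - X/10)/X)
sqrt(-4172628 + 1/(U(1771) - 1378142)) = sqrt(-4172628 + 1/((29/2)*(3 - 1*1771)/1771 - 1378142)) = sqrt(-4172628 + 1/((29/2)*(1/1771)*(3 - 1771) - 1378142)) = sqrt(-4172628 + 1/((29/2)*(1/1771)*(-1768) - 1378142)) = sqrt(-4172628 + 1/(-25636/1771 - 1378142)) = sqrt(-4172628 + 1/(-2440715118/1771)) = sqrt(-4172628 - 1771/2440715118) = sqrt(-10184196241391875/2440715118) = 25*I*sqrt(39770754769670282679786)/2440715118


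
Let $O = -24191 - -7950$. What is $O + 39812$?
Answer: $23571$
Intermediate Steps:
$O = -16241$ ($O = -24191 + 7950 = -16241$)
$O + 39812 = -16241 + 39812 = 23571$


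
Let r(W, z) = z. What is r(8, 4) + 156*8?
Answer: 1252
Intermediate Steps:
r(8, 4) + 156*8 = 4 + 156*8 = 4 + 1248 = 1252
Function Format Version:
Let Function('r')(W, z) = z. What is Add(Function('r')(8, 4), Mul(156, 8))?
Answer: 1252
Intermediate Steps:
Add(Function('r')(8, 4), Mul(156, 8)) = Add(4, Mul(156, 8)) = Add(4, 1248) = 1252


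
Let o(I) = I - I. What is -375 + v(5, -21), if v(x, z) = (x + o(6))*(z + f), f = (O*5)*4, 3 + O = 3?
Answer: -480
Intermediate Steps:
O = 0 (O = -3 + 3 = 0)
o(I) = 0
f = 0 (f = (0*5)*4 = 0*4 = 0)
v(x, z) = x*z (v(x, z) = (x + 0)*(z + 0) = x*z)
-375 + v(5, -21) = -375 + 5*(-21) = -375 - 105 = -480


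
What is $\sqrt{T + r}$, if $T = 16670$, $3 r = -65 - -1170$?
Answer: $\frac{\sqrt{153345}}{3} \approx 130.53$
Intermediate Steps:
$r = \frac{1105}{3}$ ($r = \frac{-65 - -1170}{3} = \frac{-65 + 1170}{3} = \frac{1}{3} \cdot 1105 = \frac{1105}{3} \approx 368.33$)
$\sqrt{T + r} = \sqrt{16670 + \frac{1105}{3}} = \sqrt{\frac{51115}{3}} = \frac{\sqrt{153345}}{3}$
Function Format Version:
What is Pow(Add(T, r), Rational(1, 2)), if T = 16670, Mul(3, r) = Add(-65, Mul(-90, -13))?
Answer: Mul(Rational(1, 3), Pow(153345, Rational(1, 2))) ≈ 130.53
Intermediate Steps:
r = Rational(1105, 3) (r = Mul(Rational(1, 3), Add(-65, Mul(-90, -13))) = Mul(Rational(1, 3), Add(-65, 1170)) = Mul(Rational(1, 3), 1105) = Rational(1105, 3) ≈ 368.33)
Pow(Add(T, r), Rational(1, 2)) = Pow(Add(16670, Rational(1105, 3)), Rational(1, 2)) = Pow(Rational(51115, 3), Rational(1, 2)) = Mul(Rational(1, 3), Pow(153345, Rational(1, 2)))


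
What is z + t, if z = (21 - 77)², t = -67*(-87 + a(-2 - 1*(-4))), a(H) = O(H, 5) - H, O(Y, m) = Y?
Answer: 8965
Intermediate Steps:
a(H) = 0 (a(H) = H - H = 0)
t = 5829 (t = -67*(-87 + 0) = -67*(-87) = 5829)
z = 3136 (z = (-56)² = 3136)
z + t = 3136 + 5829 = 8965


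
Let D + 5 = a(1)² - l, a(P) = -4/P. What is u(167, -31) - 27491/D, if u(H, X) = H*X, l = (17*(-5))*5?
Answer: -2284663/436 ≈ -5240.1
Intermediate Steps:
l = -425 (l = -85*5 = -425)
D = 436 (D = -5 + ((-4/1)² - 1*(-425)) = -5 + ((-4*1)² + 425) = -5 + ((-4)² + 425) = -5 + (16 + 425) = -5 + 441 = 436)
u(167, -31) - 27491/D = 167*(-31) - 27491/436 = -5177 - 27491*1/436 = -5177 - 27491/436 = -2284663/436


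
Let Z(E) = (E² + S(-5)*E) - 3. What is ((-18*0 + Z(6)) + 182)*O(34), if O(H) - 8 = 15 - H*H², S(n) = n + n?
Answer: -6088555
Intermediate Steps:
S(n) = 2*n
Z(E) = -3 + E² - 10*E (Z(E) = (E² + (2*(-5))*E) - 3 = (E² - 10*E) - 3 = -3 + E² - 10*E)
O(H) = 23 - H³ (O(H) = 8 + (15 - H*H²) = 8 + (15 - H³) = 23 - H³)
((-18*0 + Z(6)) + 182)*O(34) = ((-18*0 + (-3 + 6² - 10*6)) + 182)*(23 - 1*34³) = ((0 + (-3 + 36 - 60)) + 182)*(23 - 1*39304) = ((0 - 27) + 182)*(23 - 39304) = (-27 + 182)*(-39281) = 155*(-39281) = -6088555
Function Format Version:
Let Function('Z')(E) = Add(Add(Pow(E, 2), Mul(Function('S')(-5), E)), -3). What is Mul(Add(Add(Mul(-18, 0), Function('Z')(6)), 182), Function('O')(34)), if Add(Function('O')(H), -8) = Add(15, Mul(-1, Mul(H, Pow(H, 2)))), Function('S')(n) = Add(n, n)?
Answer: -6088555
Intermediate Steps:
Function('S')(n) = Mul(2, n)
Function('Z')(E) = Add(-3, Pow(E, 2), Mul(-10, E)) (Function('Z')(E) = Add(Add(Pow(E, 2), Mul(Mul(2, -5), E)), -3) = Add(Add(Pow(E, 2), Mul(-10, E)), -3) = Add(-3, Pow(E, 2), Mul(-10, E)))
Function('O')(H) = Add(23, Mul(-1, Pow(H, 3))) (Function('O')(H) = Add(8, Add(15, Mul(-1, Mul(H, Pow(H, 2))))) = Add(8, Add(15, Mul(-1, Pow(H, 3)))) = Add(23, Mul(-1, Pow(H, 3))))
Mul(Add(Add(Mul(-18, 0), Function('Z')(6)), 182), Function('O')(34)) = Mul(Add(Add(Mul(-18, 0), Add(-3, Pow(6, 2), Mul(-10, 6))), 182), Add(23, Mul(-1, Pow(34, 3)))) = Mul(Add(Add(0, Add(-3, 36, -60)), 182), Add(23, Mul(-1, 39304))) = Mul(Add(Add(0, -27), 182), Add(23, -39304)) = Mul(Add(-27, 182), -39281) = Mul(155, -39281) = -6088555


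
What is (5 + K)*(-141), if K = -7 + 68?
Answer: -9306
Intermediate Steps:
K = 61
(5 + K)*(-141) = (5 + 61)*(-141) = 66*(-141) = -9306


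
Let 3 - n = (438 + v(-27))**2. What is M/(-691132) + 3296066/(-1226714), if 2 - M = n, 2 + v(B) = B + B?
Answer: -1228511236867/423910650124 ≈ -2.8980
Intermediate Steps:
v(B) = -2 + 2*B (v(B) = -2 + (B + B) = -2 + 2*B)
n = -145921 (n = 3 - (438 + (-2 + 2*(-27)))**2 = 3 - (438 + (-2 - 54))**2 = 3 - (438 - 56)**2 = 3 - 1*382**2 = 3 - 1*145924 = 3 - 145924 = -145921)
M = 145923 (M = 2 - 1*(-145921) = 2 + 145921 = 145923)
M/(-691132) + 3296066/(-1226714) = 145923/(-691132) + 3296066/(-1226714) = 145923*(-1/691132) + 3296066*(-1/1226714) = -145923/691132 - 1648033/613357 = -1228511236867/423910650124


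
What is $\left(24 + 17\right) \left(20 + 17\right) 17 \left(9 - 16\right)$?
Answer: $-180523$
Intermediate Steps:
$\left(24 + 17\right) \left(20 + 17\right) 17 \left(9 - 16\right) = 41 \cdot 37 \cdot 17 \left(9 - 16\right) = 1517 \cdot 17 \left(-7\right) = 25789 \left(-7\right) = -180523$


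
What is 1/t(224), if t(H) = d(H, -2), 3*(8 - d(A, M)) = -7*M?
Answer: 3/10 ≈ 0.30000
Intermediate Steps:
d(A, M) = 8 + 7*M/3 (d(A, M) = 8 - (-7)*M/3 = 8 + 7*M/3)
t(H) = 10/3 (t(H) = 8 + (7/3)*(-2) = 8 - 14/3 = 10/3)
1/t(224) = 1/(10/3) = 3/10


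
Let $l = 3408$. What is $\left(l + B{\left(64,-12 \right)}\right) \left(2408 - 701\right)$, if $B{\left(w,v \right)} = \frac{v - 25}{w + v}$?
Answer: $\frac{302444553}{52} \approx 5.8162 \cdot 10^{6}$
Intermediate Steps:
$B{\left(w,v \right)} = \frac{-25 + v}{v + w}$
$\left(l + B{\left(64,-12 \right)}\right) \left(2408 - 701\right) = \left(3408 + \frac{-25 - 12}{-12 + 64}\right) \left(2408 - 701\right) = \left(3408 + \frac{1}{52} \left(-37\right)\right) 1707 = \left(3408 - \frac{37}{52}\right) 1707 = \frac{177179}{52} \cdot 1707 = \frac{302444553}{52}$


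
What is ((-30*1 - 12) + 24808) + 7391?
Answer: 32157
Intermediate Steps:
((-30*1 - 12) + 24808) + 7391 = ((-30 - 12) + 24808) + 7391 = (-42 + 24808) + 7391 = 24766 + 7391 = 32157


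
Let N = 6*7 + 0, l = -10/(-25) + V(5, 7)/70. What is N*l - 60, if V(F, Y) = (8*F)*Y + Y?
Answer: 129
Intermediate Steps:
V(F, Y) = Y + 8*F*Y (V(F, Y) = 8*F*Y + Y = Y + 8*F*Y)
l = 9/2 (l = -10/(-25) + (7*(1 + 8*5))/70 = -10*(-1/25) + (7*(1 + 40))*(1/70) = 2/5 + (7*41)*(1/70) = 2/5 + 287*(1/70) = 2/5 + 41/10 = 9/2 ≈ 4.5000)
N = 42 (N = 42 + 0 = 42)
N*l - 60 = 42*(9/2) - 60 = 189 - 60 = 129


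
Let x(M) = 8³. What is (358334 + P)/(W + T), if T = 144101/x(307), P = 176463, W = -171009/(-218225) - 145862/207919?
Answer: 12423890163455321600/6540219855185627 ≈ 1899.6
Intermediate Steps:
x(M) = 512
W = 3725285321/45373123775 (W = -171009*(-1/218225) - 145862*1/207919 = 171009/218225 - 145862/207919 = 3725285321/45373123775 ≈ 0.082103)
T = 144101/512 ≈ 281.45
(358334 + P)/(W + T) = (358334 + 176463)/(3725285321/45373123775 + 144101/512) = 534797/(6540219855185627/23231039372800) = 534797*(23231039372800/6540219855185627) = 12423890163455321600/6540219855185627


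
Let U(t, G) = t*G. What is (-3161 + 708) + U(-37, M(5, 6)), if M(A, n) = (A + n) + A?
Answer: -3045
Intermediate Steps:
M(A, n) = n + 2*A
U(t, G) = G*t
(-3161 + 708) + U(-37, M(5, 6)) = (-3161 + 708) + (6 + 2*5)*(-37) = -2453 + (6 + 10)*(-37) = -2453 + 16*(-37) = -2453 - 592 = -3045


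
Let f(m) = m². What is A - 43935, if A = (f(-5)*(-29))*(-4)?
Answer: -41035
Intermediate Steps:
A = 2900 (A = ((-5)²*(-29))*(-4) = (25*(-29))*(-4) = -725*(-4) = 2900)
A - 43935 = 2900 - 43935 = -41035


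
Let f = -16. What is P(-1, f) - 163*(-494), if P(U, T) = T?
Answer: 80506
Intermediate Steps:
P(-1, f) - 163*(-494) = -16 - 163*(-494) = -16 + 80522 = 80506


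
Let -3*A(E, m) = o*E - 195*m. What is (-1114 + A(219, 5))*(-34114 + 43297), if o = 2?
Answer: -8586105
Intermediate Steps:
A(E, m) = 65*m - 2*E/3 (A(E, m) = -(2*E - 195*m)/3 = -(-195*m + 2*E)/3 = 65*m - 2*E/3)
(-1114 + A(219, 5))*(-34114 + 43297) = (-1114 + (65*5 - ⅔*219))*(-34114 + 43297) = (-1114 + (325 - 146))*9183 = (-1114 + 179)*9183 = -935*9183 = -8586105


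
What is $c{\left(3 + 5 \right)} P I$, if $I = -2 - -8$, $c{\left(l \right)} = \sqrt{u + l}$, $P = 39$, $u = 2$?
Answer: $234 \sqrt{10} \approx 739.97$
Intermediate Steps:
$c{\left(l \right)} = \sqrt{2 + l}$
$I = 6$ ($I = -2 + 8 = 6$)
$c{\left(3 + 5 \right)} P I = \sqrt{2 + \left(3 + 5\right)} 39 \cdot 6 = \sqrt{2 + 8} \cdot 39 \cdot 6 = \sqrt{10} \cdot 39 \cdot 6 = 39 \sqrt{10} \cdot 6 = 234 \sqrt{10}$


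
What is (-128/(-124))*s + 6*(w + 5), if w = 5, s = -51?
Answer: 228/31 ≈ 7.3548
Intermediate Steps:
(-128/(-124))*s + 6*(w + 5) = -128/(-124)*(-51) + 6*(5 + 5) = -128*(-1/124)*(-51) + 6*10 = (32/31)*(-51) + 60 = -1632/31 + 60 = 228/31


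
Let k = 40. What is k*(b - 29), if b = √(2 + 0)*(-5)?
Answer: -1160 - 200*√2 ≈ -1442.8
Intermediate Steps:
b = -5*√2 (b = √2*(-5) = -5*√2 ≈ -7.0711)
k*(b - 29) = 40*(-5*√2 - 29) = 40*(-29 - 5*√2) = -1160 - 200*√2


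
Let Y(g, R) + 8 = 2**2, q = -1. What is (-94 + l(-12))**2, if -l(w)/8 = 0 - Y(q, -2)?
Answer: 15876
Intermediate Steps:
Y(g, R) = -4 (Y(g, R) = -8 + 2**2 = -8 + 4 = -4)
l(w) = -32 (l(w) = -8*(0 - 1*(-4)) = -8*(0 + 4) = -8*4 = -32)
(-94 + l(-12))**2 = (-94 - 32)**2 = (-126)**2 = 15876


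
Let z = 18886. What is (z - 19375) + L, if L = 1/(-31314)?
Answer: -15312547/31314 ≈ -489.00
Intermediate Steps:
L = -1/31314 ≈ -3.1935e-5
(z - 19375) + L = (18886 - 19375) - 1/31314 = -489 - 1/31314 = -15312547/31314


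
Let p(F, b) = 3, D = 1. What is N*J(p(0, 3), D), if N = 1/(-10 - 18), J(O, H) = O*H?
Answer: -3/28 ≈ -0.10714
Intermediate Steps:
J(O, H) = H*O
N = -1/28 (N = 1/(-28) = -1/28 ≈ -0.035714)
N*J(p(0, 3), D) = -3/28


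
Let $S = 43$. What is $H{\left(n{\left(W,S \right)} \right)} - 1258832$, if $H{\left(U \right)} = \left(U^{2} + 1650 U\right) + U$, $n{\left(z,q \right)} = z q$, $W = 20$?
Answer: $900628$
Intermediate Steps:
$n{\left(z,q \right)} = q z$
$H{\left(U \right)} = U^{2} + 1651 U$
$H{\left(n{\left(W,S \right)} \right)} - 1258832 = 43 \cdot 20 \left(1651 + 43 \cdot 20\right) - 1258832 = 860 \left(1651 + 860\right) - 1258832 = 860 \cdot 2511 - 1258832 = 2159460 - 1258832 = 900628$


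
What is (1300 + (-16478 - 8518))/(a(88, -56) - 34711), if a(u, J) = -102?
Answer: 23696/34813 ≈ 0.68067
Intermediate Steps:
(1300 + (-16478 - 8518))/(a(88, -56) - 34711) = (1300 + (-16478 - 8518))/(-102 - 34711) = (1300 - 24996)/(-34813) = -23696*(-1/34813) = 23696/34813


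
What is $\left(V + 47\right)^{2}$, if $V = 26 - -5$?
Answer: $6084$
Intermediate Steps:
$V = 31$ ($V = 26 + 5 = 31$)
$\left(V + 47\right)^{2} = \left(31 + 47\right)^{2} = 78^{2} = 6084$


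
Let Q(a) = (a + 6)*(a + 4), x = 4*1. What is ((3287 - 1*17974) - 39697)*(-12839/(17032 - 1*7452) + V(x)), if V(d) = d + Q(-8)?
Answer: -1388437116/2395 ≈ -5.7972e+5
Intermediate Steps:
x = 4
Q(a) = (4 + a)*(6 + a) (Q(a) = (6 + a)*(4 + a) = (4 + a)*(6 + a))
V(d) = 8 + d (V(d) = d + (24 + (-8)² + 10*(-8)) = d + (24 + 64 - 80) = d + 8 = 8 + d)
((3287 - 1*17974) - 39697)*(-12839/(17032 - 1*7452) + V(x)) = ((3287 - 1*17974) - 39697)*(-12839/(17032 - 1*7452) + (8 + 4)) = ((3287 - 17974) - 39697)*(-12839/(17032 - 7452) + 12) = (-14687 - 39697)*(-12839/9580 + 12) = -54384*(-12839*1/9580 + 12) = -54384*(-12839/9580 + 12) = -54384*102121/9580 = -1388437116/2395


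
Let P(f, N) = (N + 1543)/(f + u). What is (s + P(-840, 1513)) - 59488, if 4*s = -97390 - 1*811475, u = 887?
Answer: -53888175/188 ≈ -2.8664e+5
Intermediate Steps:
P(f, N) = (1543 + N)/(887 + f) (P(f, N) = (N + 1543)/(f + 887) = (1543 + N)/(887 + f))
s = -908865/4 (s = (-97390 - 1*811475)/4 = (-97390 - 811475)/4 = (¼)*(-908865) = -908865/4 ≈ -2.2722e+5)
(s + P(-840, 1513)) - 59488 = (-908865/4 + (1543 + 1513)/(887 - 840)) - 59488 = (-908865/4 + 3056/47) - 59488 = -42704431/188 - 59488 = -53888175/188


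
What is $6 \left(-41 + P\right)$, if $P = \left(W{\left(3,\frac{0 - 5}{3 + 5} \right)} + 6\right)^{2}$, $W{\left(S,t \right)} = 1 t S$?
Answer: $- \frac{4605}{32} \approx -143.91$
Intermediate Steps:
$W{\left(S,t \right)} = S t$ ($W{\left(S,t \right)} = t S = S t$)
$P = \frac{1089}{64}$ ($P = \left(3 \frac{0 - 5}{3 + 5} + 6\right)^{2} = \left(3 \left(- \frac{5}{8}\right) + 6\right)^{2} = \left(- \frac{15}{8} + 6\right)^{2} = \left(\frac{33}{8}\right)^{2} = \frac{1089}{64} \approx 17.016$)
$6 \left(-41 + P\right) = 6 \left(-41 + \frac{1089}{64}\right) = 6 \left(- \frac{1535}{64}\right) = - \frac{4605}{32}$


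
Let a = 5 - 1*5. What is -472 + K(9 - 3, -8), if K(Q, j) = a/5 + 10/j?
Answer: -1893/4 ≈ -473.25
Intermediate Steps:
a = 0 (a = 5 - 5 = 0)
K(Q, j) = 10/j (K(Q, j) = 0/5 + 10/j = 0*(1/5) + 10/j = 0 + 10/j = 10/j)
-472 + K(9 - 3, -8) = -472 + 10/(-8) = -472 + 10*(-1/8) = -472 - 5/4 = -1893/4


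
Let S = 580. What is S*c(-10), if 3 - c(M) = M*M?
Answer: -56260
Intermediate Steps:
c(M) = 3 - M² (c(M) = 3 - M*M = 3 - M²)
S*c(-10) = 580*(3 - 1*(-10)²) = 580*(3 - 1*100) = 580*(3 - 100) = 580*(-97) = -56260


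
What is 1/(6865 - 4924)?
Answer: 1/1941 ≈ 0.00051520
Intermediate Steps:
1/(6865 - 4924) = 1/1941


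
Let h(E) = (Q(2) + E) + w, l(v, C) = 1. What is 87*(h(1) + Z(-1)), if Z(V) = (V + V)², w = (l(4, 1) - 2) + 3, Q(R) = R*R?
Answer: 957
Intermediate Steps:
Q(R) = R²
w = 2 (w = (1 - 2) + 3 = -1 + 3 = 2)
Z(V) = 4*V² (Z(V) = (2*V)² = 4*V²)
h(E) = 6 + E (h(E) = (2² + E) + 2 = (4 + E) + 2 = 6 + E)
87*(h(1) + Z(-1)) = 87*((6 + 1) + 4*(-1)²) = 87*(7 + 4*1) = 87*(7 + 4) = 87*11 = 957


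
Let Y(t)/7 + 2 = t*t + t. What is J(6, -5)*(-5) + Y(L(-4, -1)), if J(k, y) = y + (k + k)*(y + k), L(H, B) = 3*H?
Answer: 875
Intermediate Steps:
Y(t) = -14 + 7*t + 7*t² (Y(t) = -14 + 7*(t*t + t) = -14 + 7*(t² + t) = -14 + 7*(t + t²) = -14 + (7*t + 7*t²) = -14 + 7*t + 7*t²)
J(k, y) = y + 2*k*(k + y) (J(k, y) = y + (2*k)*(k + y) = y + 2*k*(k + y))
J(6, -5)*(-5) + Y(L(-4, -1)) = (-5 + 2*6² + 2*6*(-5))*(-5) + (-14 + 7*(3*(-4)) + 7*(3*(-4))²) = (-5 + 2*36 - 60)*(-5) + (-14 + 7*(-12) + 7*(-12)²) = (-5 + 72 - 60)*(-5) + (-14 - 84 + 7*144) = 7*(-5) + (-14 - 84 + 1008) = -35 + 910 = 875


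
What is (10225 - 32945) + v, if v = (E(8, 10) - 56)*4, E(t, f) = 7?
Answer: -22916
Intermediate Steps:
v = -196 (v = (7 - 56)*4 = -49*4 = -196)
(10225 - 32945) + v = (10225 - 32945) - 196 = -22720 - 196 = -22916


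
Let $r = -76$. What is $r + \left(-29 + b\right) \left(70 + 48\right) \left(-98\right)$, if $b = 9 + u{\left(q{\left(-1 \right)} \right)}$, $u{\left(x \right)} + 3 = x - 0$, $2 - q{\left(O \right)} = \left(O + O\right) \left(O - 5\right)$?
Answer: $381536$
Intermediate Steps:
$q{\left(O \right)} = 2 - 2 O \left(-5 + O\right)$ ($q{\left(O \right)} = 2 - \left(O + O\right) \left(O - 5\right) = 2 - 2 O \left(-5 + O\right)$)
$u{\left(x \right)} = -3 + x$ ($u{\left(x \right)} = -3 + \left(x - 0\right) = -3 + \left(x + 0\right) = -3 + x$)
$b = -4$ ($b = 9 + \left(-3 + \left(2 - 2 \left(-1\right)^{2} + 10 \left(-1\right)\right)\right) = 9 - 13 = -4$)
$r + \left(-29 + b\right) \left(70 + 48\right) \left(-98\right) = -76 + \left(-29 - 4\right) \left(70 + 48\right) \left(-98\right) = -76 + \left(-33\right) 118 \left(-98\right) = -76 - -381612 = -76 + 381612 = 381536$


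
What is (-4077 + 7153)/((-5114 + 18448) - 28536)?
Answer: -1538/7601 ≈ -0.20234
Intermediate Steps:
(-4077 + 7153)/((-5114 + 18448) - 28536) = 3076/(13334 - 28536) = 3076/(-15202) = 3076*(-1/15202) = -1538/7601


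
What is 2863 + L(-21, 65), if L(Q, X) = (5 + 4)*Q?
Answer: 2674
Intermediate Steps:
L(Q, X) = 9*Q
2863 + L(-21, 65) = 2863 + 9*(-21) = 2863 - 189 = 2674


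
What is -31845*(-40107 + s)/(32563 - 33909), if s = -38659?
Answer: -1254151635/673 ≈ -1.8635e+6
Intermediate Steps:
-31845*(-40107 + s)/(32563 - 33909) = -31845*(-40107 - 38659)/(32563 - 33909) = -31845/((-1346/(-78766))) = -31845/((-1346*(-1/78766))) = -31845/673/39383 = -31845*39383/673 = -1254151635/673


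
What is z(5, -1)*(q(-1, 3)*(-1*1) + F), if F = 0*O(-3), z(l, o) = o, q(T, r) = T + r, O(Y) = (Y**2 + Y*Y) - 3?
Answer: 2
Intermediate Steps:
O(Y) = -3 + 2*Y**2 (O(Y) = (Y**2 + Y**2) - 3 = 2*Y**2 - 3 = -3 + 2*Y**2)
F = 0 (F = 0*(-3 + 2*(-3)**2) = 0*(-3 + 2*9) = 0*(-3 + 18) = 0*15 = 0)
z(5, -1)*(q(-1, 3)*(-1*1) + F) = -((-1 + 3)*(-1*1) + 0) = -(2*(-1) + 0) = -(-2 + 0) = -1*(-2) = 2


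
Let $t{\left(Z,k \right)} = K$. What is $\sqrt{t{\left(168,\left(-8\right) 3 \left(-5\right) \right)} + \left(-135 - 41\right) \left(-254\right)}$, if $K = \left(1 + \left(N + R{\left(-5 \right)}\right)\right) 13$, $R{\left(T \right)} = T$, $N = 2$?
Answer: $\sqrt{44678} \approx 211.37$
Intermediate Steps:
$K = -26$ ($K = \left(1 + \left(2 - 5\right)\right) 13 = \left(1 - 3\right) 13 = \left(-2\right) 13 = -26$)
$t{\left(Z,k \right)} = -26$
$\sqrt{t{\left(168,\left(-8\right) 3 \left(-5\right) \right)} + \left(-135 - 41\right) \left(-254\right)} = \sqrt{-26 + \left(-135 - 41\right) \left(-254\right)} = \sqrt{-26 - -44704} = \sqrt{-26 + 44704} = \sqrt{44678}$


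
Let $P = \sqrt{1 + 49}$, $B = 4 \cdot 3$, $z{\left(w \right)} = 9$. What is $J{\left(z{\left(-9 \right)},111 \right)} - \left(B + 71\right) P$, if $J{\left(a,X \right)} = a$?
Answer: $9 - 415 \sqrt{2} \approx -577.9$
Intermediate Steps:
$B = 12$
$P = 5 \sqrt{2}$ ($P = \sqrt{50} = 5 \sqrt{2} \approx 7.0711$)
$J{\left(z{\left(-9 \right)},111 \right)} - \left(B + 71\right) P = 9 - \left(12 + 71\right) 5 \sqrt{2} = 9 - 83 \cdot 5 \sqrt{2} = 9 - 415 \sqrt{2}$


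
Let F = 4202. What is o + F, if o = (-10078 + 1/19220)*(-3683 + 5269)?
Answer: -153563051867/9610 ≈ -1.5980e+7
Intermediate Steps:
o = -153603433087/9610 (o = (-10078 + 1/19220)*1586 = -193699159/19220*1586 = -153603433087/9610 ≈ -1.5984e+7)
o + F = -153603433087/9610 + 4202 = -153563051867/9610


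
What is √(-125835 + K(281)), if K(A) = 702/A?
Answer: I*√9935860173/281 ≈ 354.73*I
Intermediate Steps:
√(-125835 + K(281)) = √(-125835 + 702/281) = √(-35358933/281) = I*√9935860173/281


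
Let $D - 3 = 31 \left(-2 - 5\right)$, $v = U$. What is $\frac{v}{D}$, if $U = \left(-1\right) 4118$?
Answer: $\frac{2059}{107} \approx 19.243$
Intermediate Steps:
$U = -4118$
$v = -4118$
$D = -214$ ($D = 3 + 31 \left(-2 - 5\right) = 3 + 31 \left(-7\right) = 3 - 217 = -214$)
$\frac{v}{D} = - \frac{4118}{-214} = \left(-4118\right) \left(- \frac{1}{214}\right) = \frac{2059}{107}$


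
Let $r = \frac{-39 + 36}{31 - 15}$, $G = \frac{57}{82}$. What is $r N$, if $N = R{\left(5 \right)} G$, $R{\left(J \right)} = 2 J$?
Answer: $- \frac{855}{656} \approx -1.3034$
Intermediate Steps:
$G = \frac{57}{82}$ ($G = 57 \cdot \frac{1}{82} = \frac{57}{82} \approx 0.69512$)
$N = \frac{285}{41}$ ($N = 2 \cdot 5 \cdot \frac{57}{82} = 10 \cdot \frac{57}{82} = \frac{285}{41} \approx 6.9512$)
$r = - \frac{3}{16} \approx -0.1875$
$r N = \left(- \frac{3}{16}\right) \frac{285}{41} = - \frac{855}{656}$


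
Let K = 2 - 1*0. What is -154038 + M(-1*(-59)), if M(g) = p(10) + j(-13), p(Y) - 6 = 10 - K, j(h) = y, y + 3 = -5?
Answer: -154032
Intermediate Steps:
K = 2 (K = 2 + 0 = 2)
y = -8 (y = -3 - 5 = -8)
j(h) = -8
p(Y) = 14 (p(Y) = 6 + (10 - 1*2) = 6 + (10 - 2) = 6 + 8 = 14)
M(g) = 6 (M(g) = 14 - 8 = 6)
-154038 + M(-1*(-59)) = -154038 + 6 = -154032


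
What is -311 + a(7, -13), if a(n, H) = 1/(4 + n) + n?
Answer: -3343/11 ≈ -303.91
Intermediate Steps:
a(n, H) = n + 1/(4 + n)
-311 + a(7, -13) = -311 + (1 + 7**2 + 4*7)/(4 + 7) = -311 + (1 + 49 + 28)/11 = -311 + (1/11)*78 = -311 + 78/11 = -3343/11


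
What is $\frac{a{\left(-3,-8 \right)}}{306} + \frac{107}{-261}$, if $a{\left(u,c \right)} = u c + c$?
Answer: $- \frac{529}{1479} \approx -0.35767$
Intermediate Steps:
$a{\left(u,c \right)} = c + c u$ ($a{\left(u,c \right)} = c u + c = c + c u$)
$\frac{a{\left(-3,-8 \right)}}{306} + \frac{107}{-261} = \frac{\left(-8\right) \left(1 - 3\right)}{306} + \frac{107}{-261} = \left(-8\right) \left(-2\right) \frac{1}{306} + 107 \left(- \frac{1}{261}\right) = 16 \cdot \frac{1}{306} - \frac{107}{261} = \frac{8}{153} - \frac{107}{261} = - \frac{529}{1479}$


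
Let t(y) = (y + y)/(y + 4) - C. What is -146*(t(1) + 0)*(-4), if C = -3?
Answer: 9928/5 ≈ 1985.6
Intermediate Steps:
t(y) = 3 + 2*y/(4 + y) (t(y) = (y + y)/(y + 4) - 1*(-3) = (2*y)/(4 + y) + 3 = 2*y/(4 + y) + 3 = 3 + 2*y/(4 + y))
-146*(t(1) + 0)*(-4) = -146*((12 + 5*1)/(4 + 1) + 0)*(-4) = -146*((12 + 5)/5 + 0)*(-4) = -146*((⅕)*17 + 0)*(-4) = -146*(17/5 + 0)*(-4) = -2482*(-4)/5 = -146*(-68/5) = 9928/5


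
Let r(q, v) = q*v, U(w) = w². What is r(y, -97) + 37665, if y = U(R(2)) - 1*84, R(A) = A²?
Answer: 44261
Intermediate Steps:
y = -68 (y = (2²)² - 1*84 = 4² - 84 = 16 - 84 = -68)
r(y, -97) + 37665 = -68*(-97) + 37665 = 6596 + 37665 = 44261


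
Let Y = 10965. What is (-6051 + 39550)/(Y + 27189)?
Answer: 33499/38154 ≈ 0.87799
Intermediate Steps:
(-6051 + 39550)/(Y + 27189) = (-6051 + 39550)/(10965 + 27189) = 33499/38154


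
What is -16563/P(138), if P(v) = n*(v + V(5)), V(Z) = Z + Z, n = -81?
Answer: 5521/3996 ≈ 1.3816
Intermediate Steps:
V(Z) = 2*Z
P(v) = -810 - 81*v (P(v) = -81*(v + 2*5) = -81*(v + 10) = -81*(10 + v) = -810 - 81*v)
-16563/P(138) = -16563/(-810 - 81*138) = -16563/(-810 - 11178) = -16563/(-11988) = -16563*(-1/11988) = 5521/3996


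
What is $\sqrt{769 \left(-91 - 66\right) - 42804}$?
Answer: $i \sqrt{163537} \approx 404.4 i$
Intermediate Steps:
$\sqrt{769 \left(-91 - 66\right) - 42804} = \sqrt{769 \left(-157\right) - 42804} = \sqrt{-120733 - 42804} = \sqrt{-163537} = i \sqrt{163537}$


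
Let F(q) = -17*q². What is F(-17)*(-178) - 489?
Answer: 874025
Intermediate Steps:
F(-17)*(-178) - 489 = -17*(-17)²*(-178) - 489 = -17*289*(-178) - 489 = -4913*(-178) - 489 = 874514 - 489 = 874025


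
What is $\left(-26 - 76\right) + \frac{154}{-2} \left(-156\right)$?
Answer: $11910$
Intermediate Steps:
$\left(-26 - 76\right) + \frac{154}{-2} \left(-156\right) = -102 + 154 \left(- \frac{1}{2}\right) \left(-156\right) = -102 - -12012 = -102 + 12012 = 11910$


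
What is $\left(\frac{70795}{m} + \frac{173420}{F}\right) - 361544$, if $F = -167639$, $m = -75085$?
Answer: $- \frac{910168447957213}{2517434863} \approx -3.6155 \cdot 10^{5}$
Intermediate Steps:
$\left(\frac{70795}{m} + \frac{173420}{F}\right) - 361544 = \left(\frac{70795}{-75085} + \frac{173420}{-167639}\right) - 361544 = \left(70795 \left(- \frac{1}{75085}\right) + 173420 \left(- \frac{1}{167639}\right)\right) - 361544 = \left(- \frac{14159}{15017} - \frac{173420}{167639}\right) - 361544 = - \frac{4977848741}{2517434863} - 361544 = - \frac{910168447957213}{2517434863}$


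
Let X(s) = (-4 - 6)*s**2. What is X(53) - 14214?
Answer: -42304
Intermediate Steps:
X(s) = -10*s**2
X(53) - 14214 = -10*53**2 - 14214 = -10*2809 - 14214 = -28090 - 14214 = -42304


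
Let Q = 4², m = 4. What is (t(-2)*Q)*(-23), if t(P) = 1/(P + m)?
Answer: -184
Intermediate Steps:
Q = 16
t(P) = 1/(4 + P) (t(P) = 1/(P + 4) = 1/(4 + P))
(t(-2)*Q)*(-23) = (16/(4 - 2))*(-23) = (16/2)*(-23) = ((½)*16)*(-23) = 8*(-23) = -184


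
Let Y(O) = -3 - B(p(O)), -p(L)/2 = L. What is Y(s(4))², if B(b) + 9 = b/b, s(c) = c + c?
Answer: 25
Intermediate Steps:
s(c) = 2*c
p(L) = -2*L
B(b) = -8 (B(b) = -9 + b/b = -9 + 1 = -8)
Y(O) = 5 (Y(O) = -3 - 1*(-8) = -3 + 8 = 5)
Y(s(4))² = 5² = 25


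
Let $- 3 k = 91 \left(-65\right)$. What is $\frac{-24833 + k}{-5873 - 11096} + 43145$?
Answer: $\frac{2196451099}{50907} \approx 43146.0$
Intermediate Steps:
$k = \frac{5915}{3}$ ($k = - \frac{91 \left(-65\right)}{3} = \left(- \frac{1}{3}\right) \left(-5915\right) = \frac{5915}{3} \approx 1971.7$)
$\frac{-24833 + k}{-5873 - 11096} + 43145 = \frac{-24833 + \frac{5915}{3}}{-5873 - 11096} + 43145 = - \frac{68584}{3 \left(-16969\right)} + 43145 = \left(- \frac{68584}{3}\right) \left(- \frac{1}{16969}\right) + 43145 = \frac{68584}{50907} + 43145 = \frac{2196451099}{50907}$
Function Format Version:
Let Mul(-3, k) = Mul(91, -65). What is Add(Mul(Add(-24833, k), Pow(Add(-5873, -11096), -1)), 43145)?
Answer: Rational(2196451099, 50907) ≈ 43146.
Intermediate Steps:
k = Rational(5915, 3) (k = Mul(Rational(-1, 3), Mul(91, -65)) = Mul(Rational(-1, 3), -5915) = Rational(5915, 3) ≈ 1971.7)
Add(Mul(Add(-24833, k), Pow(Add(-5873, -11096), -1)), 43145) = Add(Mul(Add(-24833, Rational(5915, 3)), Pow(Add(-5873, -11096), -1)), 43145) = Add(Mul(Rational(-68584, 3), Pow(-16969, -1)), 43145) = Add(Mul(Rational(-68584, 3), Rational(-1, 16969)), 43145) = Add(Rational(68584, 50907), 43145) = Rational(2196451099, 50907)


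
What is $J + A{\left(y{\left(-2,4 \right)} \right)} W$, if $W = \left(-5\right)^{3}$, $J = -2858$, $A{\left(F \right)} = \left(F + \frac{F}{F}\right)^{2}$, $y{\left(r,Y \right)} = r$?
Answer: $-2983$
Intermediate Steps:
$A{\left(F \right)} = \left(1 + F\right)^{2}$ ($A{\left(F \right)} = \left(F + 1\right)^{2} = \left(1 + F\right)^{2}$)
$W = -125$
$J + A{\left(y{\left(-2,4 \right)} \right)} W = -2858 + \left(1 - 2\right)^{2} \left(-125\right) = -2858 + \left(-1\right)^{2} \left(-125\right) = -2858 + 1 \left(-125\right) = -2858 - 125 = -2983$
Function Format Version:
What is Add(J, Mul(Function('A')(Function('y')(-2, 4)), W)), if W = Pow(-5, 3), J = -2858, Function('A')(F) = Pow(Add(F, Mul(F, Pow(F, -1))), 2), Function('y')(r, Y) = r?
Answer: -2983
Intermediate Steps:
Function('A')(F) = Pow(Add(1, F), 2) (Function('A')(F) = Pow(Add(F, 1), 2) = Pow(Add(1, F), 2))
W = -125
Add(J, Mul(Function('A')(Function('y')(-2, 4)), W)) = Add(-2858, Mul(Pow(Add(1, -2), 2), -125)) = Add(-2858, Mul(Pow(-1, 2), -125)) = Add(-2858, Mul(1, -125)) = Add(-2858, -125) = -2983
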